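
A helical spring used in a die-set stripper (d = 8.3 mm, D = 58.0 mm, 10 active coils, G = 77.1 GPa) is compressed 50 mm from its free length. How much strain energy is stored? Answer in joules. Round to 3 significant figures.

k = Gd⁴/(8D³N_a) = (77.1×10³)(8.3⁴)/(8·58.0³·10) = 23.442 N/mm
U = ½kδ² = 0.5 × 23.442 × 50² = 29302 N·mm = 29.302 J

29.3 J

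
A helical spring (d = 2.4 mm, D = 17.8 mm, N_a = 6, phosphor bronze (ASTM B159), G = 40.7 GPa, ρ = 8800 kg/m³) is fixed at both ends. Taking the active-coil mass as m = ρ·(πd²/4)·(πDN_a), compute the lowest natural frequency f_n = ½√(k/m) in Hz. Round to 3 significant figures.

k = Gd⁴/(8D³N_a) = (40.7×10³)(2.4⁴)/(8·17.8³·6) = 4.9881 N/mm = 4988.1 N/m
Wire length L = πDN_a = π·17.8·6 = 335.52 mm
m = ρ·(πd²/4)·L = 8800 × 4.5239×10⁻⁶ m² × 0.33552 m = 0.013357 kg
f_n = ½√(k/m) = 0.5·√(4988.1/0.013357) = 0.5·√(3.7344e+05) = 305.55 Hz

306 Hz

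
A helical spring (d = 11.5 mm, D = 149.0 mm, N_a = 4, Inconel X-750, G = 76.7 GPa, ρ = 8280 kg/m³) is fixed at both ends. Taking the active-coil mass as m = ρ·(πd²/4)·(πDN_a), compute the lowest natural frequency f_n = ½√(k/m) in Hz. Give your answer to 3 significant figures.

k = Gd⁴/(8D³N_a) = (76.7×10³)(11.5⁴)/(8·149.0³·4) = 12.673 N/mm = 12673 N/m
Wire length L = πDN_a = π·149.0·4 = 1872.4 mm
m = ρ·(πd²/4)·L = 8280 × 103.87×10⁻⁶ m² × 1.8724 m = 1.6103 kg
f_n = ½√(k/m) = 0.5·√(12673/1.6103) = 0.5·√(7869.8) = 44.356 Hz

44.4 Hz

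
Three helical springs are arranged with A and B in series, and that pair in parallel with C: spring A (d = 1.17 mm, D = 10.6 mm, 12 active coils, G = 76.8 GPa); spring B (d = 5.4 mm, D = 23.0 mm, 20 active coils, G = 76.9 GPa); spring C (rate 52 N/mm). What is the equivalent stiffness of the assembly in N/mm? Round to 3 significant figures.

53.2 N/mm

k_A = Gd⁴/(8D³N_a) = (76.8×10³)(1.17⁴)/(8·10.6³·12) = 1.2587 N/mm
k_B = Gd⁴/(8D³N_a) = (76.9×10³)(5.4⁴)/(8·23.0³·20) = 33.589 N/mm
Springs A,B series: k_AB = 1/(1/1.2587+1/33.589) = 1.2132 N/mm; parallel with C: k_eq = 1.2132+52 = 53.213 N/mm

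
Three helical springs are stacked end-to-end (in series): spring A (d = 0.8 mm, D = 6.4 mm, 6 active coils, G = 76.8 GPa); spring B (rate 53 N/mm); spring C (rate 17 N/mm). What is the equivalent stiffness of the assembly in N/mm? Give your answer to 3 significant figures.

k_A = Gd⁴/(8D³N_a) = (76.8×10³)(0.8⁴)/(8·6.4³·6) = 2.5 N/mm
Series: 1/k_eq = 1/2.5 + 1/53 + 1/17 = 0.47769; k_eq = 2.0934 N/mm

2.09 N/mm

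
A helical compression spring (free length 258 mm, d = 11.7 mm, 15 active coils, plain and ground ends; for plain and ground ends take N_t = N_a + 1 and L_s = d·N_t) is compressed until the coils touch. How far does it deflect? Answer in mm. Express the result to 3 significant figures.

N_t = 16; L_s = 11.7·16 = 187.2 mm
δ_solid = L₀ − L_s = 258 − 187.2 = 70.8 mm

70.8 mm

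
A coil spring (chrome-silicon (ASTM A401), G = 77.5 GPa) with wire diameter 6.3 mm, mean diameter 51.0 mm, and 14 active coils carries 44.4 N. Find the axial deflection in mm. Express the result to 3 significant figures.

5.40 mm

k = Gd⁴/(8D³N_a) = (77.5×10³)(6.3⁴)/(8·51.0³·14) = 8.2174 N/mm
δ = F/k = 44.4 / 8.2174 = 5.4032 mm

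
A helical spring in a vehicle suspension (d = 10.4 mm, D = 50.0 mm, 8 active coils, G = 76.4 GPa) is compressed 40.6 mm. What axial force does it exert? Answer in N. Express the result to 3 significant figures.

k = Gd⁴/(8D³N_a) = (76.4×10³)(10.4⁴)/(8·50.0³·8) = 111.72 N/mm
F = k·δ = 111.72 × 40.6 = 4535.9 N

4540 N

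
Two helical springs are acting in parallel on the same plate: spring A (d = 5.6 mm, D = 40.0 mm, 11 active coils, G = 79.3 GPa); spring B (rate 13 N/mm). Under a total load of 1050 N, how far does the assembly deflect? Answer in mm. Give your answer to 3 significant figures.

k_A = Gd⁴/(8D³N_a) = (79.3×10³)(5.6⁴)/(8·40.0³·11) = 13.847 N/mm
Parallel: k_eq = 13.847 + 13 = 26.847 N/mm
δ = F/k_eq = 1050/26.847 = 39.11 mm

39.1 mm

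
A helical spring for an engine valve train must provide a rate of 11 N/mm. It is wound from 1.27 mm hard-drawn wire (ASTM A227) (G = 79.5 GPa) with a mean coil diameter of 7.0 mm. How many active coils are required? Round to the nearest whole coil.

7

N_a = Gd⁴/(8D³k) = (79.5×10³ × 1.27⁴)/(8 × 7.0³ × 11)
    = 206815 / 30184 = 6.852 → 7 coils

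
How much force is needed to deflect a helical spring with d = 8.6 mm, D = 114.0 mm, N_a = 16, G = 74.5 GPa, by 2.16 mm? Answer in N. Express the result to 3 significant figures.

4.64 N

k = Gd⁴/(8D³N_a) = (74.5×10³)(8.6⁴)/(8·114.0³·16) = 2.1489 N/mm
F = k·δ = 2.1489 × 2.16 = 4.6417 N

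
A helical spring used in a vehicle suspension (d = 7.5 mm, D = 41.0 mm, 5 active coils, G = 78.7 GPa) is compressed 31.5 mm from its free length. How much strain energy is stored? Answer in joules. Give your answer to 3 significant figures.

k = Gd⁴/(8D³N_a) = (78.7×10³)(7.5⁴)/(8·41.0³·5) = 90.325 N/mm
U = ½kδ² = 0.5 × 90.325 × 31.5² = 44813 N·mm = 44.813 J

44.8 J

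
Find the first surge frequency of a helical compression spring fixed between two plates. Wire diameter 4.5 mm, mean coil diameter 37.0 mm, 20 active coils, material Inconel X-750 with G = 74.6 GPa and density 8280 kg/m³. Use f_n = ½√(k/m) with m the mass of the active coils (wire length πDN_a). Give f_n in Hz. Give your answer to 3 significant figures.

k = Gd⁴/(8D³N_a) = (74.6×10³)(4.5⁴)/(8·37.0³·20) = 3.7745 N/mm = 3774.5 N/m
Wire length L = πDN_a = π·37.0·20 = 2324.8 mm
m = ρ·(πd²/4)·L = 8280 × 15.904×10⁻⁶ m² × 2.3248 m = 0.30614 kg
f_n = ½√(k/m) = 0.5·√(3774.5/0.30614) = 0.5·√(12329) = 55.519 Hz

55.5 Hz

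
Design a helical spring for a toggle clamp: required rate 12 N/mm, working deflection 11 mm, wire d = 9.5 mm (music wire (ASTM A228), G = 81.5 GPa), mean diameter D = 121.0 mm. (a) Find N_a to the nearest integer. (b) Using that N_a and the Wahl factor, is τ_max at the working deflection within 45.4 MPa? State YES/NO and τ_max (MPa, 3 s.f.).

N_a = Gd⁴/(8D³k) = (81.5×10³)(9.5⁴)/(8·121.0³·12) = 3.903 → N_a = 4
Actual rate k = Gd⁴/(8D³·4) = 11.71 N/mm
Working load F = kδ = 11.71·11 = 128.81 N
C = 121.0/9.5 = 12.7368; K_W = (4C−1)/(4C−4)+0.615/C = 1.1122
τ_max = K_W·8FD/(πd³) = 1.1122·46.291 = 51.484 MPa
τ_max > 45.4 MPa → exceeds allowable

(a) 4 coils; (b) NO, τ_max = 51.5 MPa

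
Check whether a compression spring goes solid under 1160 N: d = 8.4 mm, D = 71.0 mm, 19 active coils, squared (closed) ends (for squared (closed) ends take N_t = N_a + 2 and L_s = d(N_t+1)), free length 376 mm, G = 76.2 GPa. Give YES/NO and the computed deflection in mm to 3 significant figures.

NO, δ = 166 mm

k = Gd⁴/(8D³N_a) = (76.2×10³)(8.4⁴)/(8·71.0³·19) = 6.9735 N/mm
N_t = 21; L_s = 8.4·22 = 184.8 mm; δ_solid = L₀ − L_s = 376 − 184.8 = 191.2 mm
δ = F/k = 1160/6.9735 = 166.34 mm
δ < δ_solid → spring does not go solid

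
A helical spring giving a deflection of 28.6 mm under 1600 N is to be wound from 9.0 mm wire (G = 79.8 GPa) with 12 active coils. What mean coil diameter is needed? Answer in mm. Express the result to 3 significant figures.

Required rate k = F/δ = 1600/28.6 = 55.944 N/mm
D = (Gd⁴/(8N_a·k))^(1/3) = (79.8×10³·9.0⁴/(8·12·55.944))^(1/3)
  = (97487.2)^(1/3) = 46.0238 mm

46.0 mm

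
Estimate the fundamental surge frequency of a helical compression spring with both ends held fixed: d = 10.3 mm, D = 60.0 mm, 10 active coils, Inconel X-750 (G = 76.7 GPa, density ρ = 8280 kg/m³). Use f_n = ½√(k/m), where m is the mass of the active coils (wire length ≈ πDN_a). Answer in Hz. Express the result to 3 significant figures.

98.0 Hz

k = Gd⁴/(8D³N_a) = (76.7×10³)(10.3⁴)/(8·60.0³·10) = 49.957 N/mm = 49957 N/m
Wire length L = πDN_a = π·60.0·10 = 1885 mm
m = ρ·(πd²/4)·L = 8280 × 83.323×10⁻⁶ m² × 1.885 m = 1.3005 kg
f_n = ½√(k/m) = 0.5·√(49957/1.3005) = 0.5·√(38415) = 97.999 Hz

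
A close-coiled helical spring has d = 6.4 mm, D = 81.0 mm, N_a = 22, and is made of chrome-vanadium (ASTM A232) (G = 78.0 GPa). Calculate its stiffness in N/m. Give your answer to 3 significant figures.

k = Gd⁴/(8D³N_a) = (78.0×10³ × 6.4⁴) / (8 × 81.0³ × 22)
  = 1.30862e+08 / 9.35336e+07 = 1.3991 N/mm = 1399.1 N/m

1400 N/m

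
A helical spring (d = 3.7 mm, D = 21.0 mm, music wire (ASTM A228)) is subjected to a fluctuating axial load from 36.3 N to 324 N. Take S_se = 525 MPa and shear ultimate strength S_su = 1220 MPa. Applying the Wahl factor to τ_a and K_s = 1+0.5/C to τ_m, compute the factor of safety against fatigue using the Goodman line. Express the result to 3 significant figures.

1.86

C = D/d = 21.0/3.7 = 5.6757; K_W = (4C−1)/(4C−4)+0.615/C = 1.2688; K_s = 1+0.5/C = 1.0881
F_a = (F_max−F_min)/2 = 143.85 N; F_m = (F_max+F_min)/2 = 180.15 N
τ_a = K_W·8F_aD/(πd³) = 1.2688 × 151.87 = 192.68 MPa
τ_m = K_s·8F_mD/(πd³) = 1.0881 × 190.19 = 206.95 MPa
Goodman: 1/n_f = τ_a/S_se + τ_m/S_su = 192.68/525 + 206.95/1220 = 0.36702 + 0.16963 = 0.53664
n_f = 1/0.53664 = 1.863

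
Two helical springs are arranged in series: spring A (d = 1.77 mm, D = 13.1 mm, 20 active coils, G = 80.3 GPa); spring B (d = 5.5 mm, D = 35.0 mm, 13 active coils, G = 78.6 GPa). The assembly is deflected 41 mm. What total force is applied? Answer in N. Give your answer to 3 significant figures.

k_A = Gd⁴/(8D³N_a) = (80.3×10³)(1.77⁴)/(8·13.1³·20) = 2.1912 N/mm
k_B = Gd⁴/(8D³N_a) = (78.6×10³)(5.5⁴)/(8·35.0³·13) = 16.13 N/mm
Series: 1/k_eq = 1/2.1912 + 1/16.13 = 0.51837; k_eq = 1.9291 N/mm
F = k_eq·δ = 1.9291·41 = 79.093 N

79.1 N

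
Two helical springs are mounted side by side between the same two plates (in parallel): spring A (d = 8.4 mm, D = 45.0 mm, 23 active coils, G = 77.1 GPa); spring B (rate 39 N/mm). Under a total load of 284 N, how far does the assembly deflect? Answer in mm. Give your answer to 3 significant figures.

4.59 mm

k_A = Gd⁴/(8D³N_a) = (77.1×10³)(8.4⁴)/(8·45.0³·23) = 22.894 N/mm
Parallel: k_eq = 22.894 + 39 = 61.894 N/mm
δ = F/k_eq = 284/61.894 = 4.5885 mm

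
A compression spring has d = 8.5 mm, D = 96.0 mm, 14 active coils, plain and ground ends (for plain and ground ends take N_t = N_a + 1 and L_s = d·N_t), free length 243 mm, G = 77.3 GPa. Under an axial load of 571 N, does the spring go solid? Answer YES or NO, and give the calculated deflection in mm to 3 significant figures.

YES, δ = 140 mm

k = Gd⁴/(8D³N_a) = (77.3×10³)(8.5⁴)/(8·96.0³·14) = 4.0721 N/mm
N_t = 15; L_s = 8.5·15 = 127.5 mm; δ_solid = L₀ − L_s = 243 − 127.5 = 115.5 mm
δ = F/k = 571/4.0721 = 140.22 mm
δ ≥ δ_solid → spring goes solid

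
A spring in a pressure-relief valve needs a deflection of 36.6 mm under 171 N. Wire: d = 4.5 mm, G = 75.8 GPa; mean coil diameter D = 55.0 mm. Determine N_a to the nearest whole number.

Required rate k = F/δ = 171/36.6 = 4.6721 N/mm
N_a = Gd⁴/(8D³k) = (75.8×10³ × 4.5⁴)/(8 × 55.0³ × 4.6721)
    = 3.10827e+07 / 6.21861e+06 = 4.998 → 5 coils

5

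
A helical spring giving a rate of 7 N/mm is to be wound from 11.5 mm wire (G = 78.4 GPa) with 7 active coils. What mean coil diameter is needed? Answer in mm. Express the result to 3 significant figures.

152 mm

D = (Gd⁴/(8N_a·k))^(1/3) = (78.4×10³·11.5⁴/(8·7·7))^(1/3)
  = (3.49801e+06)^(1/3) = 151.8007 mm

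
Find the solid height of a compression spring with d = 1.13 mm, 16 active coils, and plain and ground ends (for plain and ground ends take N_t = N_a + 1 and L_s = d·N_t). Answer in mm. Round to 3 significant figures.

19.2 mm

plain and ground ends: N_t = N_a + 1 = 16 + 1 = 17
L_s = d·N_t = 1.13 × 17 = 19.21 mm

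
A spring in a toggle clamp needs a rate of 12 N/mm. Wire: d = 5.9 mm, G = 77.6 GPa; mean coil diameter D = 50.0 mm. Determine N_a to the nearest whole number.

8

N_a = Gd⁴/(8D³k) = (77.6×10³ × 5.9⁴)/(8 × 50.0³ × 12)
    = 9.40307e+07 / 1.2e+07 = 7.836 → 8 coils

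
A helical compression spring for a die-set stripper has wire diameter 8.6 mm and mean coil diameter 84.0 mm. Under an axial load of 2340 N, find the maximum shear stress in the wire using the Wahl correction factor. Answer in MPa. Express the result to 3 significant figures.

Spring index C = D/d = 84.0/8.6 = 9.7674
K_W = (4C−1)/(4C−4) + 0.615/C = 38.070/35.070 + 0.0630 = 1.1485
τ₀ = 8FD/(πd³) = 8·2340·84.0/(π·8.6³) = 1.57248e+06/1998.2 = 786.94 MPa
τ_max = K·τ₀ = 1.1485 × 786.94 = 903.8 MPa

904 MPa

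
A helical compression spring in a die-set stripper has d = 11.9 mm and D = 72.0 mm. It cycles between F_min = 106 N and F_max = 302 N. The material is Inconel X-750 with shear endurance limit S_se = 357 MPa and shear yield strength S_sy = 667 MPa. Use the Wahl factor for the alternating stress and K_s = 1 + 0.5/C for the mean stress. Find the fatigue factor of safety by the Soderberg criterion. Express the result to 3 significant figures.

C = D/d = 72.0/11.9 = 6.0504; K_W = (4C−1)/(4C−4)+0.615/C = 1.2501; K_s = 1+0.5/C = 1.0826
F_a = (F_max−F_min)/2 = 98 N; F_m = (F_max+F_min)/2 = 204 N
τ_a = K_W·8F_aD/(πd³) = 1.2501 × 10.662 = 13.33 MPa
τ_m = K_s·8F_mD/(πd³) = 1.0826 × 22.195 = 24.03 MPa
Soderberg: 1/n_f = τ_a/S_se + τ_m/S_sy = 13.33/357 + 24.03/667 = 0.03734 + 0.03603 = 0.073364
n_f = 1/0.073364 = 13.63

13.6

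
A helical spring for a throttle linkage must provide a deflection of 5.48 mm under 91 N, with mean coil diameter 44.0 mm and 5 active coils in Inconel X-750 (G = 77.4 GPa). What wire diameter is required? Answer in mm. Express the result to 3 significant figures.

5.20 mm

Required rate k = F/δ = 91/5.48 = 16.606 N/mm
d = (8D³N_a·k / G)^(1/4) = (8·44.0³·5·16.606 / (77.4×10³))^0.25
  = (731.03)^0.25 = 5.1998 mm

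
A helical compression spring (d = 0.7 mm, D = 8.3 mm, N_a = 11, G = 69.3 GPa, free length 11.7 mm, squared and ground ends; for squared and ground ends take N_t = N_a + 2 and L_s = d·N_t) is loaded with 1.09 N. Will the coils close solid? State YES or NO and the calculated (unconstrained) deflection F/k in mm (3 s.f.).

k = Gd⁴/(8D³N_a) = (69.3×10³)(0.7⁴)/(8·8.3³·11) = 0.33068 N/mm
N_t = 13; L_s = 0.7·13 = 9.1 mm; δ_solid = L₀ − L_s = 11.7 − 9.1 = 2.6 mm
δ = F/k = 1.09/0.33068 = 3.2962 mm
δ ≥ δ_solid → spring goes solid

YES, δ = 3.30 mm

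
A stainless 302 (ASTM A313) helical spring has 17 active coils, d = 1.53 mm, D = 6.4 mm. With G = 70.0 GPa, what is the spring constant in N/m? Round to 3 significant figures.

10800 N/m

k = Gd⁴/(8D³N_a) = (70.0×10³ × 1.53⁴) / (8 × 6.4³ × 17)
  = 383587 / 35651.6 = 10.759 N/mm = 10759 N/m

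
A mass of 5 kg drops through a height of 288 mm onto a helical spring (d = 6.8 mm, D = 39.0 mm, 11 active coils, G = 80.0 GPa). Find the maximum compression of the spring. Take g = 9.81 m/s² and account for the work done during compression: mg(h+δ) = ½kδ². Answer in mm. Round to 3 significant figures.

k = Gd⁴/(8D³N_a) = (80.0×10³)(6.8⁴)/(8·39.0³·11) = 32.768 N/mm
W = mg = 5 × 9.81 = 49.05 N
½kδ² − Wδ − Wh = 0 → δ = (W + √(W² + 2kWh))/k
δ = (49.05 + √(2405.9 + 925786))/32.768 = (49.05 + 963.43)/32.768 = 30.898 mm

30.9 mm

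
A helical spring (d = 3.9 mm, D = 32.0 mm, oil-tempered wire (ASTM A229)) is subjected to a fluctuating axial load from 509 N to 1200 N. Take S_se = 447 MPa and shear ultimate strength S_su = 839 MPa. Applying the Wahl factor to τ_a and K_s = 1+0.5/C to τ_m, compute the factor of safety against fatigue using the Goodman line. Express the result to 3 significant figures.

C = D/d = 32.0/3.9 = 8.2051; K_W = (4C−1)/(4C−4)+0.615/C = 1.1790; K_s = 1+0.5/C = 1.0609
F_a = (F_max−F_min)/2 = 345.5 N; F_m = (F_max+F_min)/2 = 854.5 N
τ_a = K_W·8F_aD/(πd³) = 1.1790 × 474.62 = 559.6 MPa
τ_m = K_s·8F_mD/(πd³) = 1.0609 × 1173.8 = 1245.4 MPa
Goodman: 1/n_f = τ_a/S_se + τ_m/S_su = 559.6/447 + 1245.4/839 = 1.25189 + 1.48435 = 2.7362
n_f = 1/2.7362 = 0.3655

0.365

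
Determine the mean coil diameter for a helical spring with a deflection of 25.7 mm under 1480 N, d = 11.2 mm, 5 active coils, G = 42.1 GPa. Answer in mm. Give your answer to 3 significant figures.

66.0 mm

Required rate k = F/δ = 1480/25.7 = 57.588 N/mm
D = (Gd⁴/(8N_a·k))^(1/3) = (42.1×10³·11.2⁴/(8·5·57.588))^(1/3)
  = (287585)^(1/3) = 66.0068 mm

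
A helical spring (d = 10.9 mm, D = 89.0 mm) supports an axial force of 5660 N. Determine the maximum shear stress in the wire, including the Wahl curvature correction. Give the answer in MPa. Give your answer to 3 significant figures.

1170 MPa

Spring index C = D/d = 89.0/10.9 = 8.1651
K_W = (4C−1)/(4C−4) + 0.615/C = 31.661/28.661 + 0.0753 = 1.1800
τ₀ = 8FD/(πd³) = 8·5660·89.0/(π·10.9³) = 4.02992e+06/4068.5 = 990.53 MPa
τ_max = K·τ₀ = 1.1800 × 990.53 = 1168.8 MPa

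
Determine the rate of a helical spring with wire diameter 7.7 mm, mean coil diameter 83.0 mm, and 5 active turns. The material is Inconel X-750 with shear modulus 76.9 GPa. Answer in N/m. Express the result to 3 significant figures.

k = Gd⁴/(8D³N_a) = (76.9×10³ × 7.7⁴) / (8 × 83.0³ × 5)
  = 2.70327e+08 / 2.28715e+07 = 11.819 N/mm = 11819 N/m

11800 N/m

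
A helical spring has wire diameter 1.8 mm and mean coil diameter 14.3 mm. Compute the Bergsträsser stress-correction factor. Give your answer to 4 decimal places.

1.1737

C = D/d = 14.3/1.8 = 7.9444
K_B = (4C+2)/(4C−3) = 33.778/28.778 = 1.1737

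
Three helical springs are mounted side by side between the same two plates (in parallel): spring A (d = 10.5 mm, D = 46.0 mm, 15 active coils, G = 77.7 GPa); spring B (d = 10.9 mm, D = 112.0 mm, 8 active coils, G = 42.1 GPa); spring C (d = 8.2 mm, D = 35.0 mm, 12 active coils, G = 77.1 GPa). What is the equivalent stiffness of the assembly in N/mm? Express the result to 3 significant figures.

k_A = Gd⁴/(8D³N_a) = (77.7×10³)(10.5⁴)/(8·46.0³·15) = 80.858 N/mm
k_B = Gd⁴/(8D³N_a) = (42.1×10³)(10.9⁴)/(8·112.0³·8) = 6.6093 N/mm
k_C = Gd⁴/(8D³N_a) = (77.1×10³)(8.2⁴)/(8·35.0³·12) = 84.69 N/mm
Parallel: k_eq = 80.858 + 6.6093 + 84.69 = 172.16 N/mm

172 N/mm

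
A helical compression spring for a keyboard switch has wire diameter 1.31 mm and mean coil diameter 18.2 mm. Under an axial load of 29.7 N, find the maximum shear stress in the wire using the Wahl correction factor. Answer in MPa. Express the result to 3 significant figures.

Spring index C = D/d = 18.2/1.31 = 13.8931
K_W = (4C−1)/(4C−4) + 0.615/C = 54.573/51.573 + 0.0443 = 1.1024
τ₀ = 8FD/(πd³) = 8·29.7·18.2/(π·1.31³) = 4324.32/7.0626 = 612.29 MPa
τ_max = K·τ₀ = 1.1024 × 612.29 = 675.01 MPa

675 MPa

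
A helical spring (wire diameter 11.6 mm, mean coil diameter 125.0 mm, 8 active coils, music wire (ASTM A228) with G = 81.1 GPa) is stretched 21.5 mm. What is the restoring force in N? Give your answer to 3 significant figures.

253 N

k = Gd⁴/(8D³N_a) = (81.1×10³)(11.6⁴)/(8·125.0³·8) = 11.747 N/mm
F = k·δ = 11.747 × 21.5 = 252.57 N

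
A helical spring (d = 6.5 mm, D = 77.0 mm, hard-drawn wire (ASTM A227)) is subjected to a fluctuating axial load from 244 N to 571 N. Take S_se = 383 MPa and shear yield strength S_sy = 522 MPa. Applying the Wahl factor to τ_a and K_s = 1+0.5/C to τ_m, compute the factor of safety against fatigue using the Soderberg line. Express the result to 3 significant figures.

C = D/d = 77.0/6.5 = 11.8462; K_W = (4C−1)/(4C−4)+0.615/C = 1.1211; K_s = 1+0.5/C = 1.0422
F_a = (F_max−F_min)/2 = 163.5 N; F_m = (F_max+F_min)/2 = 407.5 N
τ_a = K_W·8F_aD/(πd³) = 1.1211 × 116.74 = 130.87 MPa
τ_m = K_s·8F_mD/(πd³) = 1.0422 × 290.95 = 303.23 MPa
Soderberg: 1/n_f = τ_a/S_se + τ_m/S_sy = 130.87/383 + 303.23/522 = 0.34170 + 0.58090 = 0.9226
n_f = 1/0.9226 = 1.084

1.08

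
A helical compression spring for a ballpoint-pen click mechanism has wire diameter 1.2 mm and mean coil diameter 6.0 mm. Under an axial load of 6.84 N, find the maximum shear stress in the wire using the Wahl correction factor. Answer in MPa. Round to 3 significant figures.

Spring index C = D/d = 6.0/1.2 = 5.0000
K_W = (4C−1)/(4C−4) + 0.615/C = 19.000/16.000 + 0.1230 = 1.3105
τ₀ = 8FD/(πd³) = 8·6.84·6.0/(π·1.2³) = 328.32/5.4287 = 60.479 MPa
τ_max = K·τ₀ = 1.3105 × 60.479 = 79.258 MPa

79.3 MPa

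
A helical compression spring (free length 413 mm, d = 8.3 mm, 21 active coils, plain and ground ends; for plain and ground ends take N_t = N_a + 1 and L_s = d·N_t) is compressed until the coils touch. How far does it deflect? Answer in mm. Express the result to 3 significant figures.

230 mm

N_t = 22; L_s = 8.3·22 = 182.6 mm
δ_solid = L₀ − L_s = 413 − 182.6 = 230.4 mm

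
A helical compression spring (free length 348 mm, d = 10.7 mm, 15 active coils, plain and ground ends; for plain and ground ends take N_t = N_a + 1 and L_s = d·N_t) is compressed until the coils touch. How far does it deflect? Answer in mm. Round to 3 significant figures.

177 mm

N_t = 16; L_s = 10.7·16 = 171.2 mm
δ_solid = L₀ − L_s = 348 − 171.2 = 176.8 mm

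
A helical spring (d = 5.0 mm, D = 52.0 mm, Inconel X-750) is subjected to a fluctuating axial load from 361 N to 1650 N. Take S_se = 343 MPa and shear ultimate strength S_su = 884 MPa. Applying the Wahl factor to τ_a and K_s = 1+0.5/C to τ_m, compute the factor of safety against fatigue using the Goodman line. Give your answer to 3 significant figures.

C = D/d = 52.0/5.0 = 10.4000; K_W = (4C−1)/(4C−4)+0.615/C = 1.1389; K_s = 1+0.5/C = 1.0481
F_a = (F_max−F_min)/2 = 644.5 N; F_m = (F_max+F_min)/2 = 1005.5 N
τ_a = K_W·8F_aD/(πd³) = 1.1389 × 682.74 = 777.59 MPa
τ_m = K_s·8F_mD/(πd³) = 1.0481 × 1065.2 = 1116.4 MPa
Goodman: 1/n_f = τ_a/S_se + τ_m/S_su = 777.59/343 + 1116.4/884 = 2.26702 + 1.26286 = 3.5299
n_f = 1/3.5299 = 0.2833

0.283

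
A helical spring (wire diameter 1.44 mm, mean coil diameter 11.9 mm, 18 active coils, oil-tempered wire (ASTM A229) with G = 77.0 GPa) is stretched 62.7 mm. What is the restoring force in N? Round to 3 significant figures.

k = Gd⁴/(8D³N_a) = (77.0×10³)(1.44⁴)/(8·11.9³·18) = 1.3644 N/mm
F = k·δ = 1.3644 × 62.7 = 85.547 N

85.5 N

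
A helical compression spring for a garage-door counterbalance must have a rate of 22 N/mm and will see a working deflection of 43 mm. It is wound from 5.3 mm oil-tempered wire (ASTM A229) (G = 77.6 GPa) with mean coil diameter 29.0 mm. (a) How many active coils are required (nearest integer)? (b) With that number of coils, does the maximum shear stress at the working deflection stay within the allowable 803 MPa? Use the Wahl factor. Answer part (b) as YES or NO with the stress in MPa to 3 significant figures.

(a) 14 coils; (b) YES, τ_max = 612 MPa

N_a = Gd⁴/(8D³k) = (77.6×10³)(5.3⁴)/(8·29.0³·22) = 14.26 → N_a = 14
Actual rate k = Gd⁴/(8D³·14) = 22.416 N/mm
Working load F = kδ = 22.416·43 = 963.88 N
C = 29.0/5.3 = 5.4717; K_W = (4C−1)/(4C−4)+0.615/C = 1.2801
τ_max = K_W·8FD/(πd³) = 1.2801·478.11 = 612.04 MPa
τ_max ≤ 803 MPa → acceptable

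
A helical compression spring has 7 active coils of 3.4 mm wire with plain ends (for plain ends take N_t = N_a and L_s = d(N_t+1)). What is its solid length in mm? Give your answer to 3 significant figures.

plain ends: N_t = N_a = 7
L_s = d·(N_t+1) = 3.4 × 8 = 27.2 mm

27.2 mm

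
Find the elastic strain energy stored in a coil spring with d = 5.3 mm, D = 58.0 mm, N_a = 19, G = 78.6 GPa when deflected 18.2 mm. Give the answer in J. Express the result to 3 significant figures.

0.346 J

k = Gd⁴/(8D³N_a) = (78.6×10³)(5.3⁴)/(8·58.0³·19) = 2.0912 N/mm
U = ½kδ² = 0.5 × 2.0912 × 18.2² = 346.35 N·mm = 0.34635 J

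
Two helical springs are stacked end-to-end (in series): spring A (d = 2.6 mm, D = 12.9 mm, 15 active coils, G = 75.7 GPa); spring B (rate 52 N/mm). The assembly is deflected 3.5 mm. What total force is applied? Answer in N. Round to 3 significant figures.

37.4 N

k_A = Gd⁴/(8D³N_a) = (75.7×10³)(2.6⁴)/(8·12.9³·15) = 13.429 N/mm
Series: 1/k_eq = 1/13.429 + 1/52 = 0.093697; k_eq = 10.673 N/mm
F = k_eq·δ = 10.673·3.5 = 37.354 N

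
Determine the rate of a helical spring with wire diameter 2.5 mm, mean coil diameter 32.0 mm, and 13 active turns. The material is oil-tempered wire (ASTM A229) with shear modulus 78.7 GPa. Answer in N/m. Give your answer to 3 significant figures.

902 N/m

k = Gd⁴/(8D³N_a) = (78.7×10³ × 2.5⁴) / (8 × 32.0³ × 13)
  = 3.07422e+06 / 3.40787e+06 = 0.90209 N/mm = 902.09 N/m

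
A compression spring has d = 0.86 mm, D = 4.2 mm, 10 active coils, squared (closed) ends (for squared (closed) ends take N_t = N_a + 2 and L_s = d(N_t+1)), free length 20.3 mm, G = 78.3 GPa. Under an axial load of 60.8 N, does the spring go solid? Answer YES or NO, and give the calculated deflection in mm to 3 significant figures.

k = Gd⁴/(8D³N_a) = (78.3×10³)(0.86⁴)/(8·4.2³·10) = 7.2263 N/mm
N_t = 12; L_s = 0.86·13 = 11.18 mm; δ_solid = L₀ − L_s = 20.3 − 11.18 = 9.12 mm
δ = F/k = 60.8/7.2263 = 8.4137 mm
δ < δ_solid → spring does not go solid

NO, δ = 8.41 mm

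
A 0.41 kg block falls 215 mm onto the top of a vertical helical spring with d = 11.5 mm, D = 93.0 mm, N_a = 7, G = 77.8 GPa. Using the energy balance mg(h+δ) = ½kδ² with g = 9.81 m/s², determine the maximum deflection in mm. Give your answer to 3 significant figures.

k = Gd⁴/(8D³N_a) = (77.8×10³)(11.5⁴)/(8·93.0³·7) = 30.209 N/mm
W = mg = 0.41 × 9.81 = 4.0221 N
½kδ² − Wδ − Wh = 0 → δ = (W + √(W² + 2kWh))/k
δ = (4.0221 + √(16.177 + 52246.3))/30.209 = (4.0221 + 228.61)/30.209 = 7.7008 mm

7.70 mm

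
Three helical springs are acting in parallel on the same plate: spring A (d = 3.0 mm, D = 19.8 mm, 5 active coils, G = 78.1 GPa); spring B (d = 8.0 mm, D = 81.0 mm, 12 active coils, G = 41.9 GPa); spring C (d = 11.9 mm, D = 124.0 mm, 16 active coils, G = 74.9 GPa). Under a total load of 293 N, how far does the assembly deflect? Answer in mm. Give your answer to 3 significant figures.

k_A = Gd⁴/(8D³N_a) = (78.1×10³)(3.0⁴)/(8·19.8³·5) = 20.374 N/mm
k_B = Gd⁴/(8D³N_a) = (41.9×10³)(8.0⁴)/(8·81.0³·12) = 3.3639 N/mm
k_C = Gd⁴/(8D³N_a) = (74.9×10³)(11.9⁴)/(8·124.0³·16) = 6.1545 N/mm
Parallel: k_eq = 20.374 + 3.3639 + 6.1545 = 29.893 N/mm
δ = F/k_eq = 293/29.893 = 9.8017 mm

9.80 mm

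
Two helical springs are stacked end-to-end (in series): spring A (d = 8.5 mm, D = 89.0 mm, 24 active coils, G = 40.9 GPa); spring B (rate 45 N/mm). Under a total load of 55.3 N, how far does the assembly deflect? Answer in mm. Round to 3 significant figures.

36.3 mm

k_A = Gd⁴/(8D³N_a) = (40.9×10³)(8.5⁴)/(8·89.0³·24) = 1.5773 N/mm
Series: 1/k_eq = 1/1.5773 + 1/45 = 0.6562; k_eq = 1.5239 N/mm
δ = F/k_eq = 55.3/1.5239 = 36.288 mm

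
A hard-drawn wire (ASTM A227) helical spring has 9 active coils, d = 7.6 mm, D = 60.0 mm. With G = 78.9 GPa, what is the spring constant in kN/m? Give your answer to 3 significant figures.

k = Gd⁴/(8D³N_a) = (78.9×10³ × 7.6⁴) / (8 × 60.0³ × 9)
  = 2.63228e+08 / 1.5552e+07 = 16.926 N/mm

16.9 kN/m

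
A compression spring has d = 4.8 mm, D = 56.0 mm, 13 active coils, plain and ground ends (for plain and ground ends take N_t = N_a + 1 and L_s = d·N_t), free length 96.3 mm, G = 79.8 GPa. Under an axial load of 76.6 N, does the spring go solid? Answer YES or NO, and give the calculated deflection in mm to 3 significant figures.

k = Gd⁴/(8D³N_a) = (79.8×10³)(4.8⁴)/(8·56.0³·13) = 2.3194 N/mm
N_t = 14; L_s = 4.8·14 = 67.2 mm; δ_solid = L₀ − L_s = 96.3 − 67.2 = 29.1 mm
δ = F/k = 76.6/2.3194 = 33.026 mm
δ ≥ δ_solid → spring goes solid

YES, δ = 33.0 mm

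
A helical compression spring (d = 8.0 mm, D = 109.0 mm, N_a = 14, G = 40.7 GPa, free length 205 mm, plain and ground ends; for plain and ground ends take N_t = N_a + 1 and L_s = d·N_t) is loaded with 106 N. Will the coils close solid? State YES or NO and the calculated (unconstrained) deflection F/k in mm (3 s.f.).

YES, δ = 92.2 mm

k = Gd⁴/(8D³N_a) = (40.7×10³)(8.0⁴)/(8·109.0³·14) = 1.1494 N/mm
N_t = 15; L_s = 8.0·15 = 120 mm; δ_solid = L₀ − L_s = 205 − 120 = 85 mm
δ = F/k = 106/1.1494 = 92.225 mm
δ ≥ δ_solid → spring goes solid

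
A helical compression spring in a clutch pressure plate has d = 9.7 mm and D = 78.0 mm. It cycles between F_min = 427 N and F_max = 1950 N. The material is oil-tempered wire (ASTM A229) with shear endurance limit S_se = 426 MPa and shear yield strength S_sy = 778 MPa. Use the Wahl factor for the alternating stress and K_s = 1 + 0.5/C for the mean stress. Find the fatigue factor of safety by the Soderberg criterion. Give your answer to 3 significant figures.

C = D/d = 78.0/9.7 = 8.0412; K_W = (4C−1)/(4C−4)+0.615/C = 1.1830; K_s = 1+0.5/C = 1.0622
F_a = (F_max−F_min)/2 = 761.5 N; F_m = (F_max+F_min)/2 = 1188.5 N
τ_a = K_W·8F_aD/(πd³) = 1.1830 × 165.73 = 196.05 MPa
τ_m = K_s·8F_mD/(πd³) = 1.0622 × 258.65 = 274.74 MPa
Soderberg: 1/n_f = τ_a/S_se + τ_m/S_sy = 196.05/426 + 274.74/778 = 0.46022 + 0.35313 = 0.81335
n_f = 1/0.81335 = 1.229

1.23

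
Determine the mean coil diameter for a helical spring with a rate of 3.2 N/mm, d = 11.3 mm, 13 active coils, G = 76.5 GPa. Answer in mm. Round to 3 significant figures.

D = (Gd⁴/(8N_a·k))^(1/3) = (76.5×10³·11.3⁴/(8·13·3.2))^(1/3)
  = (3.74793e+06)^(1/3) = 155.3331 mm

155 mm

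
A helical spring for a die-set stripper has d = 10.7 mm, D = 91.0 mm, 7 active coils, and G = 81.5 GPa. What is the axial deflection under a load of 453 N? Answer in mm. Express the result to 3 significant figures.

k = Gd⁴/(8D³N_a) = (81.5×10³)(10.7⁴)/(8·91.0³·7) = 25.315 N/mm
δ = F/k = 453 / 25.315 = 17.894 mm

17.9 mm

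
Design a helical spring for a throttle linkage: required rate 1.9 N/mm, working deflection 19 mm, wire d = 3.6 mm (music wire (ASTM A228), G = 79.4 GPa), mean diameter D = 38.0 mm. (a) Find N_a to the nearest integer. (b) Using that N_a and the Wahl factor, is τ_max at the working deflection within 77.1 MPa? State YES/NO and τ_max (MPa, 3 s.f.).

N_a = Gd⁴/(8D³k) = (79.4×10³)(3.6⁴)/(8·38.0³·1.9) = 15.99 → N_a = 16
Actual rate k = Gd⁴/(8D³·16) = 1.8988 N/mm
Working load F = kδ = 1.8988·19 = 36.076 N
C = 38.0/3.6 = 10.5556; K_W = (4C−1)/(4C−4)+0.615/C = 1.1368
τ_max = K_W·8FD/(πd³) = 1.1368·74.824 = 85.056 MPa
τ_max > 77.1 MPa → exceeds allowable

(a) 16 coils; (b) NO, τ_max = 85.1 MPa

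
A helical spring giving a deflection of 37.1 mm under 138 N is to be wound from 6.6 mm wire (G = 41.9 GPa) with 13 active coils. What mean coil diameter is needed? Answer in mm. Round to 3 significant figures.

Required rate k = F/δ = 138/37.1 = 3.7197 N/mm
D = (Gd⁴/(8N_a·k))^(1/3) = (41.9×10³·6.6⁴/(8·13·3.7197))^(1/3)
  = (205519)^(1/3) = 59.0134 mm

59.0 mm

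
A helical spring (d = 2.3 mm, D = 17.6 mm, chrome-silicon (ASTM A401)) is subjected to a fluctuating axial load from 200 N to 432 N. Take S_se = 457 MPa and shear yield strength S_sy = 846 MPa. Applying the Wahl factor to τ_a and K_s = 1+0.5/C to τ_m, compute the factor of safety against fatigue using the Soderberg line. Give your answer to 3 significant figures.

0.387

C = D/d = 17.6/2.3 = 7.6522; K_W = (4C−1)/(4C−4)+0.615/C = 1.1931; K_s = 1+0.5/C = 1.0653
F_a = (F_max−F_min)/2 = 116 N; F_m = (F_max+F_min)/2 = 316 N
τ_a = K_W·8F_aD/(πd³) = 1.1931 × 427.29 = 509.81 MPa
τ_m = K_s·8F_mD/(πd³) = 1.0653 × 1164 = 1240.1 MPa
Soderberg: 1/n_f = τ_a/S_se + τ_m/S_sy = 509.81/457 + 1240.1/846 = 1.11556 + 1.46580 = 2.5814
n_f = 1/2.5814 = 0.3874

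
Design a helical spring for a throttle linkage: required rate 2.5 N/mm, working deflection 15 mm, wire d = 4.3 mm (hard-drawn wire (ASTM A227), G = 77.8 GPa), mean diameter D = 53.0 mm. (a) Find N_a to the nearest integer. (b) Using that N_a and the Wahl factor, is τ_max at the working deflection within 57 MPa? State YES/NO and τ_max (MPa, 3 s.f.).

(a) 9 coils; (b) NO, τ_max = 70.5 MPa

N_a = Gd⁴/(8D³k) = (77.8×10³)(4.3⁴)/(8·53.0³·2.5) = 8.933 → N_a = 9
Actual rate k = Gd⁴/(8D³·9) = 2.4814 N/mm
Working load F = kδ = 2.4814·15 = 37.221 N
C = 53.0/4.3 = 12.3256; K_W = (4C−1)/(4C−4)+0.615/C = 1.1161
τ_max = K_W·8FD/(πd³) = 1.1161·63.182 = 70.519 MPa
τ_max > 57 MPa → exceeds allowable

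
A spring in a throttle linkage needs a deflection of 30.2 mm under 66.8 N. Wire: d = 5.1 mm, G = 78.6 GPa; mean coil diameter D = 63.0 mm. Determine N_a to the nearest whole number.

12

Required rate k = F/δ = 66.8/30.2 = 2.2119 N/mm
N_a = Gd⁴/(8D³k) = (78.6×10³ × 5.1⁴)/(8 × 63.0³ × 2.2119)
    = 5.31745e+07 / 4.42467e+06 = 12.02 → 12 coils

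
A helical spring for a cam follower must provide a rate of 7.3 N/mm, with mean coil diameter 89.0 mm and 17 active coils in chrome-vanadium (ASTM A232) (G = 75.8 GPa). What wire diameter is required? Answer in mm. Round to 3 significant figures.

d = (8D³N_a·k / G)^(1/4) = (8·89.0³·17·7.3 / (75.8×10³))^0.25
  = (9233.4)^0.25 = 9.8026 mm

9.80 mm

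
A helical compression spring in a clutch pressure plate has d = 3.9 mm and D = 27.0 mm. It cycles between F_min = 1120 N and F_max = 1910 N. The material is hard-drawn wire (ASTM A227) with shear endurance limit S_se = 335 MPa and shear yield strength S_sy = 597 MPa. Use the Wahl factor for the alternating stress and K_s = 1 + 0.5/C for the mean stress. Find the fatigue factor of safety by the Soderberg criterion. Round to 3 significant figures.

0.208

C = D/d = 27.0/3.9 = 6.9231; K_W = (4C−1)/(4C−4)+0.615/C = 1.2155; K_s = 1+0.5/C = 1.0722
F_a = (F_max−F_min)/2 = 395 N; F_m = (F_max+F_min)/2 = 1515 N
τ_a = K_W·8F_aD/(πd³) = 1.2155 × 457.83 = 556.48 MPa
τ_m = K_s·8F_mD/(πd³) = 1.0722 × 1756 = 1882.8 MPa
Soderberg: 1/n_f = τ_a/S_se + τ_m/S_sy = 556.48/335 + 1882.8/597 = 1.66112 + 3.15379 = 4.8149
n_f = 1/4.8149 = 0.2077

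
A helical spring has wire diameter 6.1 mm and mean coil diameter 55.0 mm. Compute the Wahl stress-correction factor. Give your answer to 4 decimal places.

1.1618

C = D/d = 55.0/6.1 = 9.0164
K_W = (4C−1)/(4C−4) + 0.615/C = 35.066/32.066 + 0.0682 = 1.1618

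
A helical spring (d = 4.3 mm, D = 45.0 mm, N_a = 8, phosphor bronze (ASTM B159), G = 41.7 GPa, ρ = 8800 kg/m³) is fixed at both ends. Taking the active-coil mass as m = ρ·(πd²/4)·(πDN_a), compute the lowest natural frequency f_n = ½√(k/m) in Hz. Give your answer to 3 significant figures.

65.0 Hz

k = Gd⁴/(8D³N_a) = (41.7×10³)(4.3⁴)/(8·45.0³·8) = 2.4445 N/mm = 2444.5 N/m
Wire length L = πDN_a = π·45.0·8 = 1131 mm
m = ρ·(πd²/4)·L = 8800 × 14.522×10⁻⁶ m² × 1.131 m = 0.14453 kg
f_n = ½√(k/m) = 0.5·√(2444.5/0.14453) = 0.5·√(16913) = 65.026 Hz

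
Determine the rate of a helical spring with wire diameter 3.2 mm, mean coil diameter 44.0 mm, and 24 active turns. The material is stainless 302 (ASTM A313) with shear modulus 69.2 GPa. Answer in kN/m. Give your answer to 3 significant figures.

k = Gd⁴/(8D³N_a) = (69.2×10³ × 3.2⁴) / (8 × 44.0³ × 24)
  = 7.25615e+06 / 1.63553e+07 = 0.44366 N/mm

0.444 kN/m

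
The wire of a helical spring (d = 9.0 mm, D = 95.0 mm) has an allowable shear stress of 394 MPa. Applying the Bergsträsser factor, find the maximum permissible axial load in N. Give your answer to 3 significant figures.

C = D/d = 95.0/9.0 = 10.5556
K_B = (4C+2)/(4C−3) = 44.222/39.222 = 1.1275
τ_max = K·8FD/(πd³) → F_max = τ_allow·πd³/(8DK)
F_max = 394·π·9.0³/(8·95.0·1.1275) = 9.0235e+05/856.88 = 1053.1 N

1050 N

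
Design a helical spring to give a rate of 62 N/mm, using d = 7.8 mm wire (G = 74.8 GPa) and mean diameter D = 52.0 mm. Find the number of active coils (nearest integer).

N_a = Gd⁴/(8D³k) = (74.8×10³ × 7.8⁴)/(8 × 52.0³ × 62)
    = 2.76873e+08 / 6.97416e+07 = 3.97 → 4 coils

4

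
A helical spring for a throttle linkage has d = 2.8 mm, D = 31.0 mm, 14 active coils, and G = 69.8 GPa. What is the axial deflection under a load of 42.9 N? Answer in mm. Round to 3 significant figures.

k = Gd⁴/(8D³N_a) = (69.8×10³)(2.8⁴)/(8·31.0³·14) = 1.2858 N/mm
δ = F/k = 42.9 / 1.2858 = 33.364 mm

33.4 mm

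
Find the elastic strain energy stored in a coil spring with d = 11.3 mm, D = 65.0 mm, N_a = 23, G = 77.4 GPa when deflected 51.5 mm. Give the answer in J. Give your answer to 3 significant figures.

k = Gd⁴/(8D³N_a) = (77.4×10³)(11.3⁴)/(8·65.0³·23) = 24.975 N/mm
U = ½kδ² = 0.5 × 24.975 × 51.5² = 33119 N·mm = 33.119 J

33.1 J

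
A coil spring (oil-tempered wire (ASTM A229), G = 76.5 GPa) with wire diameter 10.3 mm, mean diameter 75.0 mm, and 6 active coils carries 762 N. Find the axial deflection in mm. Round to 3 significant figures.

k = Gd⁴/(8D³N_a) = (76.5×10³)(10.3⁴)/(8·75.0³·6) = 42.519 N/mm
δ = F/k = 762 / 42.519 = 17.921 mm

17.9 mm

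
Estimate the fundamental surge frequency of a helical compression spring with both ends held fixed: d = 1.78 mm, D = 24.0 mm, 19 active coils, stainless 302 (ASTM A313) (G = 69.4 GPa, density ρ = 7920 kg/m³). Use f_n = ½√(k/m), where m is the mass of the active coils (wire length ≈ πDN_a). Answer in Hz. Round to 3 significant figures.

k = Gd⁴/(8D³N_a) = (69.4×10³)(1.78⁴)/(8·24.0³·19) = 0.33156 N/mm = 331.56 N/m
Wire length L = πDN_a = π·24.0·19 = 1432.6 mm
m = ρ·(πd²/4)·L = 7920 × 2.4885×10⁻⁶ m² × 1.4326 m = 0.028234 kg
f_n = ½√(k/m) = 0.5·√(331.56/0.028234) = 0.5·√(11743) = 54.183 Hz

54.2 Hz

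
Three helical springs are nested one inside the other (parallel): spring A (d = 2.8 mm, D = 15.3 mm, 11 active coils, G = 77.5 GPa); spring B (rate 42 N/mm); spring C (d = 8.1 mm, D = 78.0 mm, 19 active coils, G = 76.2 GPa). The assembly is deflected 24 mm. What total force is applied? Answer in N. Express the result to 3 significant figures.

k_A = Gd⁴/(8D³N_a) = (77.5×10³)(2.8⁴)/(8·15.3³·11) = 15.114 N/mm
k_C = Gd⁴/(8D³N_a) = (76.2×10³)(8.1⁴)/(8·78.0³·19) = 4.5474 N/mm
Parallel: k_eq = 15.114 + 42 + 4.5474 = 61.661 N/mm
F = k_eq·δ = 61.661·24 = 1479.9 N

1480 N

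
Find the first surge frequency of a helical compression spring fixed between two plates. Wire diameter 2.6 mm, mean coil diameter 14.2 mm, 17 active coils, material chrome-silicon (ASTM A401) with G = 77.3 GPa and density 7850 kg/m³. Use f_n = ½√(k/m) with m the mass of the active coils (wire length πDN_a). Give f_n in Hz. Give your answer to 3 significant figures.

k = Gd⁴/(8D³N_a) = (77.3×10³)(2.6⁴)/(8·14.2³·17) = 9.0713 N/mm = 9071.3 N/m
Wire length L = πDN_a = π·14.2·17 = 758.38 mm
m = ρ·(πd²/4)·L = 7850 × 5.3093×10⁻⁶ m² × 0.75838 m = 0.031608 kg
f_n = ½√(k/m) = 0.5·√(9071.3/0.031608) = 0.5·√(2.87e+05) = 267.86 Hz

268 Hz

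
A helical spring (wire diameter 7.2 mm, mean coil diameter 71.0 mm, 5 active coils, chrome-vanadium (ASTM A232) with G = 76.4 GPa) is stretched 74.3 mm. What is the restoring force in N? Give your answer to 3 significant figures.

1070 N

k = Gd⁴/(8D³N_a) = (76.4×10³)(7.2⁴)/(8·71.0³·5) = 14.341 N/mm
F = k·δ = 14.341 × 74.3 = 1065.6 N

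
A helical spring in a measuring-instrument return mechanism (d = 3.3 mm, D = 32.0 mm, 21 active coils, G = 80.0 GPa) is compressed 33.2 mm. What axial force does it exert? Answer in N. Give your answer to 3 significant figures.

k = Gd⁴/(8D³N_a) = (80.0×10³)(3.3⁴)/(8·32.0³·21) = 1.7234 N/mm
F = k·δ = 1.7234 × 33.2 = 57.217 N

57.2 N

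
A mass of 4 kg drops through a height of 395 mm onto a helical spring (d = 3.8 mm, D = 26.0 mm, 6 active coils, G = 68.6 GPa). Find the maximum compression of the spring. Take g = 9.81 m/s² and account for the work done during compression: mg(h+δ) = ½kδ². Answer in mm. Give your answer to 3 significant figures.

45.1 mm

k = Gd⁴/(8D³N_a) = (68.6×10³)(3.8⁴)/(8·26.0³·6) = 16.955 N/mm
W = mg = 4 × 9.81 = 39.24 N
½kδ² − Wδ − Wh = 0 → δ = (W + √(W² + 2kWh))/k
δ = (39.24 + √(1539.8 + 525598))/16.955 = (39.24 + 726.04)/16.955 = 45.136 mm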